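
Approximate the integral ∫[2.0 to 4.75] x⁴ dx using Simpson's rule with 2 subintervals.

f(x) = x⁴
a = 2.0, b = 4.75, n = 2
h = (b - a)/n = 1.375000

Simpson's rule: (h/3)[f(x₀) + 4f(x₁) + 2f(x₂) + ... + f(xₙ)]

x_0 = 2.0000, f(x_0) = 16.000000, coefficient = 1
x_1 = 3.3750, f(x_1) = 129.746338, coefficient = 4
x_2 = 4.7500, f(x_2) = 509.066406, coefficient = 1

I ≈ (1.375000/3) × 1044.051758 = 478.523722
Exact value: 477.213086
Error: 1.310636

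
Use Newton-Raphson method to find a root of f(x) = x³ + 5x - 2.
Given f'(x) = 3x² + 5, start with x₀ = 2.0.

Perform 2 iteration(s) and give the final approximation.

f(x) = x³ + 5x - 2
f'(x) = 3x² + 5
x₀ = 2.0

Newton-Raphson formula: x_{n+1} = x_n - f(x_n)/f'(x_n)

Iteration 1:
  f(2.000000) = 16.000000
  f'(2.000000) = 17.000000
  x_1 = 2.000000 - 16.000000/17.000000 = 1.058824
Iteration 2:
  f(1.058824) = 4.481172
  f'(1.058824) = 8.363322
  x_2 = 1.058824 - 4.481172/8.363322 = 0.523011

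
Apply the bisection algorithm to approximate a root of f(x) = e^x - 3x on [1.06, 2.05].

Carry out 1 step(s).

f(x) = e^x - 3x
Initial interval: [1.06, 2.05]

Iteration 1:
  c_1 = (1.060000 + 2.050000)/2 = 1.555000
  f(c_1) = f(1.555000) = 0.070087
  f(a) × f(c) < 0, new interval: [1.060000, 1.555000]

After 1 iteration(s), the approximation is c_1 = 1.555000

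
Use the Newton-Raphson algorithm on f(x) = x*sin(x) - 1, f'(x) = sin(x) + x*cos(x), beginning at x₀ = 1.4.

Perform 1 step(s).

f(x) = x*sin(x) - 1
f'(x) = sin(x) + x*cos(x)
x₀ = 1.4

Newton-Raphson formula: x_{n+1} = x_n - f(x_n)/f'(x_n)

Iteration 1:
  f(1.400000) = 0.379630
  f'(1.400000) = 1.223404
  x_1 = 1.400000 - 0.379630/1.223404 = 1.089694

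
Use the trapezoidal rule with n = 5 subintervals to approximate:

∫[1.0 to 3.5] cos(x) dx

f(x) = cos(x)
a = 1.0, b = 3.5, n = 5
h = (b - a)/n = 0.500000

Trapezoidal rule: (h/2)[f(x₀) + 2f(x₁) + 2f(x₂) + ... + f(xₙ)]

x_0 = 1.0000, f(x_0) = 0.540302, coefficient = 1
x_1 = 1.5000, f(x_1) = 0.070737, coefficient = 2
x_2 = 2.0000, f(x_2) = -0.416147, coefficient = 2
x_3 = 2.5000, f(x_3) = -0.801144, coefficient = 2
x_4 = 3.0000, f(x_4) = -0.989992, coefficient = 2
x_5 = 3.5000, f(x_5) = -0.936457, coefficient = 1

I ≈ (0.500000/2) × -4.669246 = -1.167311
Exact value: -1.192254
Error: 0.024943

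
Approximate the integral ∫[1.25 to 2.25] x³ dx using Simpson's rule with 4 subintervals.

f(x) = x³
a = 1.25, b = 2.25, n = 4
h = (b - a)/n = 0.250000

Simpson's rule: (h/3)[f(x₀) + 4f(x₁) + 2f(x₂) + ... + f(xₙ)]

x_0 = 1.2500, f(x_0) = 1.953125, coefficient = 1
x_1 = 1.5000, f(x_1) = 3.375000, coefficient = 4
x_2 = 1.7500, f(x_2) = 5.359375, coefficient = 2
x_3 = 2.0000, f(x_3) = 8.000000, coefficient = 4
x_4 = 2.2500, f(x_4) = 11.390625, coefficient = 1

I ≈ (0.250000/3) × 69.562500 = 5.796875
Exact value: 5.796875
Error: 0.000000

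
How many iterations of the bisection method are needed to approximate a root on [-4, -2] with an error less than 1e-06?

We need (b-a)/2^n ≤ 1e-06
(-2 - (-4))/2^n ≤ 1e-06
2/2^n ≤ 1e-06
2^n ≥ 2000000
n ≥ log₂(2000000) = 20.93
n ≥ 21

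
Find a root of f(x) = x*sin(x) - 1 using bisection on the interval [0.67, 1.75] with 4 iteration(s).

f(x) = x*sin(x) - 1
Initial interval: [0.67, 1.75]

Iteration 1:
  c_1 = (0.670000 + 1.750000)/2 = 1.210000
  f(c_1) = f(1.210000) = 0.132095
  f(a) × f(c) < 0, new interval: [0.670000, 1.210000]
Iteration 2:
  c_2 = (0.670000 + 1.210000)/2 = 0.940000
  f(c_2) = f(0.940000) = -0.240895
  f(a) × f(c) ≥ 0, new interval: [0.940000, 1.210000]
Iteration 3:
  c_3 = (0.940000 + 1.210000)/2 = 1.075000
  f(c_3) = f(1.075000) = -0.054441
  f(a) × f(c) ≥ 0, new interval: [1.075000, 1.210000]
Iteration 4:
  c_4 = (1.075000 + 1.210000)/2 = 1.142500
  f(c_4) = f(1.142500) = 0.039303
  f(a) × f(c) < 0, new interval: [1.075000, 1.142500]

After 4 iteration(s), the approximation is c_4 = 1.142500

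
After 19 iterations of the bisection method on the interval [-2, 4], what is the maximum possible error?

Bisection error bound: |error| ≤ (b-a)/2^n
|error| ≤ (4 - (-2))/2^19 = 6/2^19
|error| ≤ 0.0000114441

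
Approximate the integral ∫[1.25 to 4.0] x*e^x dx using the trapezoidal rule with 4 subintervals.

f(x) = x*e^x
a = 1.25, b = 4.0, n = 4
h = (b - a)/n = 0.687500

Trapezoidal rule: (h/2)[f(x₀) + 2f(x₁) + 2f(x₂) + ... + f(xₙ)]

x_0 = 1.2500, f(x_0) = 4.362929, coefficient = 1
x_1 = 1.9375, f(x_1) = 13.448916, coefficient = 2
x_2 = 2.6250, f(x_2) = 36.237007, coefficient = 2
x_3 = 3.3125, f(x_3) = 90.940295, coefficient = 2
x_4 = 4.0000, f(x_4) = 218.392600, coefficient = 1

I ≈ (0.687500/2) × 504.007964 = 173.252738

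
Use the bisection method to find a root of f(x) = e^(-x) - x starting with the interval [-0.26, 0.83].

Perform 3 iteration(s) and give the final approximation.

f(x) = e^(-x) - x
Initial interval: [-0.26, 0.83]

Iteration 1:
  c_1 = (-0.260000 + 0.830000)/2 = 0.285000
  f(c_1) = f(0.285000) = 0.467014
  f(a) × f(c) ≥ 0, new interval: [0.285000, 0.830000]
Iteration 2:
  c_2 = (0.285000 + 0.830000)/2 = 0.557500
  f(c_2) = f(0.557500) = 0.015139
  f(a) × f(c) ≥ 0, new interval: [0.557500, 0.830000]
Iteration 3:
  c_3 = (0.557500 + 0.830000)/2 = 0.693750
  f(c_3) = f(0.693750) = -0.194051
  f(a) × f(c) < 0, new interval: [0.557500, 0.693750]

After 3 iteration(s), the approximation is c_3 = 0.693750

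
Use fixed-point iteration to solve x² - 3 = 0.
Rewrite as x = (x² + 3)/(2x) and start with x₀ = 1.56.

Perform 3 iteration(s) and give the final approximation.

Equation: x² - 3 = 0
Fixed-point form: x = (x² + 3)/(2x)
x₀ = 1.56

x_1 = g(1.560000) = 1.741538
x_2 = g(1.741538) = 1.732077
x_3 = g(1.732077) = 1.732051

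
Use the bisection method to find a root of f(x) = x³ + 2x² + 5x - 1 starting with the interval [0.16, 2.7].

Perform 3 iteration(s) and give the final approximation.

f(x) = x³ + 2x² + 5x - 1
Initial interval: [0.16, 2.7]

Iteration 1:
  c_1 = (0.160000 + 2.700000)/2 = 1.430000
  f(c_1) = f(1.430000) = 13.164007
  f(a) × f(c) < 0, new interval: [0.160000, 1.430000]
Iteration 2:
  c_2 = (0.160000 + 1.430000)/2 = 0.795000
  f(c_2) = f(0.795000) = 4.741510
  f(a) × f(c) < 0, new interval: [0.160000, 0.795000]
Iteration 3:
  c_3 = (0.160000 + 0.795000)/2 = 0.477500
  f(c_3) = f(0.477500) = 1.952385
  f(a) × f(c) < 0, new interval: [0.160000, 0.477500]

After 3 iteration(s), the approximation is c_3 = 0.477500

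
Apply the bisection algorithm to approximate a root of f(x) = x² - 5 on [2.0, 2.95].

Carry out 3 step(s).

f(x) = x² - 5
Initial interval: [2.0, 2.95]

Iteration 1:
  c_1 = (2.000000 + 2.950000)/2 = 2.475000
  f(c_1) = f(2.475000) = 1.125625
  f(a) × f(c) < 0, new interval: [2.000000, 2.475000]
Iteration 2:
  c_2 = (2.000000 + 2.475000)/2 = 2.237500
  f(c_2) = f(2.237500) = 0.006406
  f(a) × f(c) < 0, new interval: [2.000000, 2.237500]
Iteration 3:
  c_3 = (2.000000 + 2.237500)/2 = 2.118750
  f(c_3) = f(2.118750) = -0.510898
  f(a) × f(c) ≥ 0, new interval: [2.118750, 2.237500]

After 3 iteration(s), the approximation is c_3 = 2.118750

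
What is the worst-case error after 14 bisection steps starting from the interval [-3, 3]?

Bisection error bound: |error| ≤ (b-a)/2^n
|error| ≤ (3 - (-3))/2^14 = 6/2^14
|error| ≤ 0.0003662109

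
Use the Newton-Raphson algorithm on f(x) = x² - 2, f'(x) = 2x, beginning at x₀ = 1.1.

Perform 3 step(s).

f(x) = x² - 2
f'(x) = 2x
x₀ = 1.1

Newton-Raphson formula: x_{n+1} = x_n - f(x_n)/f'(x_n)

Iteration 1:
  f(1.100000) = -0.790000
  f'(1.100000) = 2.200000
  x_1 = 1.100000 - (-0.790000)/2.200000 = 1.459091
Iteration 2:
  f(1.459091) = 0.128946
  f'(1.459091) = 2.918182
  x_2 = 1.459091 - 0.128946/2.918182 = 1.414904
Iteration 3:
  f(1.414904) = 0.001953
  f'(1.414904) = 2.829807
  x_3 = 1.414904 - 0.001953/2.829807 = 1.414214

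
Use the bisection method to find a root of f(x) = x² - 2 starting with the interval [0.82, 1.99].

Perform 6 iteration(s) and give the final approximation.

f(x) = x² - 2
Initial interval: [0.82, 1.99]

Iteration 1:
  c_1 = (0.820000 + 1.990000)/2 = 1.405000
  f(c_1) = f(1.405000) = -0.025975
  f(a) × f(c) ≥ 0, new interval: [1.405000, 1.990000]
Iteration 2:
  c_2 = (1.405000 + 1.990000)/2 = 1.697500
  f(c_2) = f(1.697500) = 0.881506
  f(a) × f(c) < 0, new interval: [1.405000, 1.697500]
Iteration 3:
  c_3 = (1.405000 + 1.697500)/2 = 1.551250
  f(c_3) = f(1.551250) = 0.406377
  f(a) × f(c) < 0, new interval: [1.405000, 1.551250]
Iteration 4:
  c_4 = (1.405000 + 1.551250)/2 = 1.478125
  f(c_4) = f(1.478125) = 0.184854
  f(a) × f(c) < 0, new interval: [1.405000, 1.478125]
Iteration 5:
  c_5 = (1.405000 + 1.478125)/2 = 1.441562
  f(c_5) = f(1.441562) = 0.078102
  f(a) × f(c) < 0, new interval: [1.405000, 1.441562]
Iteration 6:
  c_6 = (1.405000 + 1.441562)/2 = 1.423281
  f(c_6) = f(1.423281) = 0.025730
  f(a) × f(c) < 0, new interval: [1.405000, 1.423281]

After 6 iteration(s), the approximation is c_6 = 1.423281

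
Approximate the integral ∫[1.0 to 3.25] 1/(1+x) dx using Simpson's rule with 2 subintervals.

f(x) = 1/(1+x)
a = 1.0, b = 3.25, n = 2
h = (b - a)/n = 1.125000

Simpson's rule: (h/3)[f(x₀) + 4f(x₁) + 2f(x₂) + ... + f(xₙ)]

x_0 = 1.0000, f(x_0) = 0.500000, coefficient = 1
x_1 = 2.1250, f(x_1) = 0.320000, coefficient = 4
x_2 = 3.2500, f(x_2) = 0.235294, coefficient = 1

I ≈ (1.125000/3) × 2.015294 = 0.755735
Exact value: 0.753772
Error: 0.001963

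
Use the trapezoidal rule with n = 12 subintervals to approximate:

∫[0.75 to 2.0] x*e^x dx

f(x) = x*e^x
a = 0.75, b = 2.0, n = 12
h = (b - a)/n = 0.104167

Trapezoidal rule: (h/2)[f(x₀) + 2f(x₁) + 2f(x₂) + ... + f(xₙ)]

x_0 = 0.7500, f(x_0) = 1.587750, coefficient = 1
x_1 = 0.8542, f(x_1) = 2.006793, coefficient = 2
x_2 = 0.9583, f(x_2) = 2.498708, coefficient = 2
x_3 = 1.0625, f(x_3) = 3.074446, coefficient = 2
x_4 = 1.1667, f(x_4) = 3.746482, coefficient = 2
x_5 = 1.2708, f(x_5) = 4.529023, coefficient = 2
x_6 = 1.3750, f(x_6) = 5.438230, coefficient = 2
x_7 = 1.4792, f(x_7) = 6.492486, coefficient = 2
x_8 = 1.5833, f(x_8) = 7.712679, coefficient = 2
x_9 = 1.6875, f(x_9) = 9.122539, coefficient = 2
x_10 = 1.7917, f(x_10) = 10.749002, coefficient = 2
x_11 = 1.8958, f(x_11) = 12.622638, coefficient = 2
x_12 = 2.0000, f(x_12) = 14.778112, coefficient = 1

I ≈ (0.104167/2) × 152.351914 = 7.934996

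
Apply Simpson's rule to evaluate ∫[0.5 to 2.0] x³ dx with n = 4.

f(x) = x³
a = 0.5, b = 2.0, n = 4
h = (b - a)/n = 0.375000

Simpson's rule: (h/3)[f(x₀) + 4f(x₁) + 2f(x₂) + ... + f(xₙ)]

x_0 = 0.5000, f(x_0) = 0.125000, coefficient = 1
x_1 = 0.8750, f(x_1) = 0.669922, coefficient = 4
x_2 = 1.2500, f(x_2) = 1.953125, coefficient = 2
x_3 = 1.6250, f(x_3) = 4.291016, coefficient = 4
x_4 = 2.0000, f(x_4) = 8.000000, coefficient = 1

I ≈ (0.375000/3) × 31.875000 = 3.984375
Exact value: 3.984375
Error: 0.000000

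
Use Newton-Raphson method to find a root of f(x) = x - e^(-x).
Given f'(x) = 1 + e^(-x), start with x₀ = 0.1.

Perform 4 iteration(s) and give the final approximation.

f(x) = x - e^(-x)
f'(x) = 1 + e^(-x)
x₀ = 0.1

Newton-Raphson formula: x_{n+1} = x_n - f(x_n)/f'(x_n)

Iteration 1:
  f(0.100000) = -0.804837
  f'(0.100000) = 1.904837
  x_1 = 0.100000 - (-0.804837)/1.904837 = 0.522523
Iteration 2:
  f(0.522523) = -0.070500
  f'(0.522523) = 1.593023
  x_2 = 0.522523 - (-0.070500)/1.593023 = 0.566778
Iteration 3:
  f(0.566778) = -0.000572
  f'(0.566778) = 1.567350
  x_3 = 0.566778 - (-0.000572)/1.567350 = 0.567143
Iteration 4:
  f(0.567143) = 0.000000
  f'(0.567143) = 1.567143
  x_4 = 0.567143 - 0.000000/1.567143 = 0.567143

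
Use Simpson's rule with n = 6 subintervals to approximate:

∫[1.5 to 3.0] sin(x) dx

f(x) = sin(x)
a = 1.5, b = 3.0, n = 6
h = (b - a)/n = 0.250000

Simpson's rule: (h/3)[f(x₀) + 4f(x₁) + 2f(x₂) + ... + f(xₙ)]

x_0 = 1.5000, f(x_0) = 0.997495, coefficient = 1
x_1 = 1.7500, f(x_1) = 0.983986, coefficient = 4
x_2 = 2.0000, f(x_2) = 0.909297, coefficient = 2
x_3 = 2.2500, f(x_3) = 0.778073, coefficient = 4
x_4 = 2.5000, f(x_4) = 0.598472, coefficient = 2
x_5 = 2.7500, f(x_5) = 0.381661, coefficient = 4
x_6 = 3.0000, f(x_6) = 0.141120, coefficient = 1

I ≈ (0.250000/3) × 12.729035 = 1.060753
Exact value: 1.060730
Error: 0.000023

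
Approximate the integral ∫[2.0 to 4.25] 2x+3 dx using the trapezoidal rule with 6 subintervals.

f(x) = 2x+3
a = 2.0, b = 4.25, n = 6
h = (b - a)/n = 0.375000

Trapezoidal rule: (h/2)[f(x₀) + 2f(x₁) + 2f(x₂) + ... + f(xₙ)]

x_0 = 2.0000, f(x_0) = 7.000000, coefficient = 1
x_1 = 2.3750, f(x_1) = 7.750000, coefficient = 2
x_2 = 2.7500, f(x_2) = 8.500000, coefficient = 2
x_3 = 3.1250, f(x_3) = 9.250000, coefficient = 2
x_4 = 3.5000, f(x_4) = 10.000000, coefficient = 2
x_5 = 3.8750, f(x_5) = 10.750000, coefficient = 2
x_6 = 4.2500, f(x_6) = 11.500000, coefficient = 1

I ≈ (0.375000/2) × 111.000000 = 20.812500
Exact value: 20.812500
Error: 0.000000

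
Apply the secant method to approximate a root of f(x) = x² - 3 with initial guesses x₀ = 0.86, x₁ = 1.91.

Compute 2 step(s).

f(x) = x² - 3
x₀ = 0.86, x₁ = 1.91

Secant formula: x_{n+1} = x_n - f(x_n)(x_n - x_{n-1})/(f(x_n) - f(x_{n-1}))

Iteration 1:
  f(0.860000) = -2.260400
  f(1.910000) = 0.648100
  x_2 = 1.910000 - 0.648100×(1.910000 - 0.860000)/(0.648100 - (-2.260400))
       = 1.676029
Iteration 2:
  f(1.910000) = 0.648100
  f(1.676029) = -0.190927
  x_3 = 1.676029 - (-0.190927)×(1.676029 - 1.910000)/(-0.190927 - 0.648100)
       = 1.729271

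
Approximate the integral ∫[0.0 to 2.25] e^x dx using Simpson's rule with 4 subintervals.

f(x) = e^x
a = 0.0, b = 2.25, n = 4
h = (b - a)/n = 0.562500

Simpson's rule: (h/3)[f(x₀) + 4f(x₁) + 2f(x₂) + ... + f(xₙ)]

x_0 = 0.0000, f(x_0) = 1.000000, coefficient = 1
x_1 = 0.5625, f(x_1) = 1.755055, coefficient = 4
x_2 = 1.1250, f(x_2) = 3.080217, coefficient = 2
x_3 = 1.6875, f(x_3) = 5.405949, coefficient = 4
x_4 = 2.2500, f(x_4) = 9.487736, coefficient = 1

I ≈ (0.562500/3) × 45.292184 = 8.492284
Exact value: 8.487736
Error: 0.004549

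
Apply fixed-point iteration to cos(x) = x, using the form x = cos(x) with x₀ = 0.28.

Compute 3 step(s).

Equation: cos(x) = x
Fixed-point form: x = cos(x)
x₀ = 0.28

x_1 = g(0.280000) = 0.961055
x_2 = g(0.961055) = 0.572655
x_3 = g(0.572655) = 0.840465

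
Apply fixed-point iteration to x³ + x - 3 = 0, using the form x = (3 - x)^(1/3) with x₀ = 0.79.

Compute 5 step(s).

Equation: x³ + x - 3 = 0
Fixed-point form: x = (3 - x)^(1/3)
x₀ = 0.79

x_1 = g(0.790000) = 1.302559
x_2 = g(1.302559) = 1.192884
x_3 = g(1.192884) = 1.218041
x_4 = g(1.218041) = 1.212363
x_5 = g(1.212363) = 1.213649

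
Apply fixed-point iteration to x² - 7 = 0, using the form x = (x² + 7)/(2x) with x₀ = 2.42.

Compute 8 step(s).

Equation: x² - 7 = 0
Fixed-point form: x = (x² + 7)/(2x)
x₀ = 2.42

x_1 = g(2.420000) = 2.656281
x_2 = g(2.656281) = 2.645772
x_3 = g(2.645772) = 2.645751
x_4 = g(2.645751) = 2.645751
x_5 = g(2.645751) = 2.645751
x_6 = g(2.645751) = 2.645751
x_7 = g(2.645751) = 2.645751
x_8 = g(2.645751) = 2.645751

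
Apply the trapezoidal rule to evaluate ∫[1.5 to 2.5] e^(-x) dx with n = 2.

f(x) = e^(-x)
a = 1.5, b = 2.5, n = 2
h = (b - a)/n = 0.500000

Trapezoidal rule: (h/2)[f(x₀) + 2f(x₁) + 2f(x₂) + ... + f(xₙ)]

x_0 = 1.5000, f(x_0) = 0.223130, coefficient = 1
x_1 = 2.0000, f(x_1) = 0.135335, coefficient = 2
x_2 = 2.5000, f(x_2) = 0.082085, coefficient = 1

I ≈ (0.500000/2) × 0.575886 = 0.143971
Exact value: 0.141045
Error: 0.002926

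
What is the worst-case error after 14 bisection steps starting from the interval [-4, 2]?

Bisection error bound: |error| ≤ (b-a)/2^n
|error| ≤ (2 - (-4))/2^14 = 6/2^14
|error| ≤ 0.0003662109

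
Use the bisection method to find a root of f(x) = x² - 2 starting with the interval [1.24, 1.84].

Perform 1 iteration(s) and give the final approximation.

f(x) = x² - 2
Initial interval: [1.24, 1.84]

Iteration 1:
  c_1 = (1.240000 + 1.840000)/2 = 1.540000
  f(c_1) = f(1.540000) = 0.371600
  f(a) × f(c) < 0, new interval: [1.240000, 1.540000]

After 1 iteration(s), the approximation is c_1 = 1.540000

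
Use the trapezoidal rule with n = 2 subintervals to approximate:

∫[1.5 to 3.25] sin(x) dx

f(x) = sin(x)
a = 1.5, b = 3.25, n = 2
h = (b - a)/n = 0.875000

Trapezoidal rule: (h/2)[f(x₀) + 2f(x₁) + 2f(x₂) + ... + f(xₙ)]

x_0 = 1.5000, f(x_0) = 0.997495, coefficient = 1
x_1 = 2.3750, f(x_1) = 0.693685, coefficient = 2
x_2 = 3.2500, f(x_2) = -0.108195, coefficient = 1

I ≈ (0.875000/2) × 2.276670 = 0.996043
Exact value: 1.064867
Error: 0.068824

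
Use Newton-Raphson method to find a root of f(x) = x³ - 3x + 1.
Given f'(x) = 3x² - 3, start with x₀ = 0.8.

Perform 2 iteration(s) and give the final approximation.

f(x) = x³ - 3x + 1
f'(x) = 3x² - 3
x₀ = 0.8

Newton-Raphson formula: x_{n+1} = x_n - f(x_n)/f'(x_n)

Iteration 1:
  f(0.800000) = -0.888000
  f'(0.800000) = -1.080000
  x_1 = 0.800000 - (-0.888000)/(-1.080000) = -0.022222
Iteration 2:
  f(-0.022222) = 1.066656
  f'(-0.022222) = -2.998519
  x_2 = -0.022222 - 1.066656/(-2.998519) = 0.333505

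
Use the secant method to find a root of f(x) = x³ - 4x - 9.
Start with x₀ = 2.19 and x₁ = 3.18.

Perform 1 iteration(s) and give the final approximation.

f(x) = x³ - 4x - 9
x₀ = 2.19, x₁ = 3.18

Secant formula: x_{n+1} = x_n - f(x_n)(x_n - x_{n-1})/(f(x_n) - f(x_{n-1}))

Iteration 1:
  f(2.190000) = -7.256541
  f(3.180000) = 10.437432
  x_2 = 3.180000 - 10.437432×(3.180000 - 2.190000)/(10.437432 - (-7.256541))
       = 2.596013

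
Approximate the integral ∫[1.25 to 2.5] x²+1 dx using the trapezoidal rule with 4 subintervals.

f(x) = x²+1
a = 1.25, b = 2.5, n = 4
h = (b - a)/n = 0.312500

Trapezoidal rule: (h/2)[f(x₀) + 2f(x₁) + 2f(x₂) + ... + f(xₙ)]

x_0 = 1.2500, f(x_0) = 2.562500, coefficient = 1
x_1 = 1.5625, f(x_1) = 3.441406, coefficient = 2
x_2 = 1.8750, f(x_2) = 4.515625, coefficient = 2
x_3 = 2.1875, f(x_3) = 5.785156, coefficient = 2
x_4 = 2.5000, f(x_4) = 7.250000, coefficient = 1

I ≈ (0.312500/2) × 37.296875 = 5.827637
Exact value: 5.807292
Error: 0.020345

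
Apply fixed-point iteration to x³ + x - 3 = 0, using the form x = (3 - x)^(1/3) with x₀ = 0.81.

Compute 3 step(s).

Equation: x³ + x - 3 = 0
Fixed-point form: x = (3 - x)^(1/3)
x₀ = 0.81

x_1 = g(0.810000) = 1.298618
x_2 = g(1.298618) = 1.193807
x_3 = g(1.193807) = 1.217834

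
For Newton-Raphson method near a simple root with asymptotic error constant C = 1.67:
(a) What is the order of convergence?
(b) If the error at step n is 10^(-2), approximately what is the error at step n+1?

(a) Newton-Raphson has quadratic (order 2) convergence near simple roots.
    This means |e_{n+1}| ≈ C|e_n|².

(b) With |e_n| = 10^(-2) and C = 1.67:
    |e_{n+1}| ≈ 1.67 × (10^(-2))² = 1.67 × 10^(-4)

(a) 2 (quadratic); (b) |e_{n+1}| ≈ 1.670e-04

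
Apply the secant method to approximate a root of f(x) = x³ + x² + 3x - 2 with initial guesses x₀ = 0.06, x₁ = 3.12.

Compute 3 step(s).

f(x) = x³ + x² + 3x - 2
x₀ = 0.06, x₁ = 3.12

Secant formula: x_{n+1} = x_n - f(x_n)(x_n - x_{n-1})/(f(x_n) - f(x_{n-1}))

Iteration 1:
  f(0.060000) = -1.816184
  f(3.120000) = 47.465728
  x_2 = 3.120000 - 47.465728×(3.120000 - 0.060000)/(47.465728 - (-1.816184))
       = 0.172770
Iteration 2:
  f(3.120000) = 47.465728
  f(0.172770) = -1.446683
  x_3 = 0.172770 - (-1.446683)×(0.172770 - 3.120000)/(-1.446683 - 47.465728)
       = 0.259940
Iteration 3:
  f(0.172770) = -1.446683
  f(0.259940) = -1.135046
  x_4 = 0.259940 - (-1.135046)×(0.259940 - 0.172770)/(-1.135046 - (-1.446683))
       = 0.577432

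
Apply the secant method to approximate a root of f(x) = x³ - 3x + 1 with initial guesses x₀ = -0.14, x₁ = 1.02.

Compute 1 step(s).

f(x) = x³ - 3x + 1
x₀ = -0.14, x₁ = 1.02

Secant formula: x_{n+1} = x_n - f(x_n)(x_n - x_{n-1})/(f(x_n) - f(x_{n-1}))

Iteration 1:
  f(-0.140000) = 1.417256
  f(1.020000) = -0.998792
  x_2 = 1.020000 - (-0.998792)×(1.020000 - (-0.140000))/(-0.998792 - 1.417256)
       = 0.540457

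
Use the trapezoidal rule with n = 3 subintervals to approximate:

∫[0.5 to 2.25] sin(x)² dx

f(x) = sin(x)²
a = 0.5, b = 2.25, n = 3
h = (b - a)/n = 0.583333

Trapezoidal rule: (h/2)[f(x₀) + 2f(x₁) + 2f(x₂) + ... + f(xₙ)]

x_0 = 0.5000, f(x_0) = 0.229849, coefficient = 1
x_1 = 1.0833, f(x_1) = 0.780615, coefficient = 2
x_2 = 1.6667, f(x_2) = 0.990837, coefficient = 2
x_3 = 2.2500, f(x_3) = 0.605398, coefficient = 1

I ≈ (0.583333/2) × 4.378150 = 1.276960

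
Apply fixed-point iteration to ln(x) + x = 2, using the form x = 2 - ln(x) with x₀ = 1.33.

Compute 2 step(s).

Equation: ln(x) + x = 2
Fixed-point form: x = 2 - ln(x)
x₀ = 1.33

x_1 = g(1.330000) = 1.714821
x_2 = g(1.714821) = 1.460691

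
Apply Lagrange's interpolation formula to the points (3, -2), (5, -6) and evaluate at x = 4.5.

Lagrange interpolation formula:
P(x) = Σ yᵢ × Lᵢ(x)
where Lᵢ(x) = Π_{j≠i} (x - xⱼ)/(xᵢ - xⱼ)

L_0(4.5) = (4.5 - 5)/(3 - 5) = 0.250000
L_1(4.5) = (4.5 - 3)/(5 - 3) = 0.750000

P(4.5) = (-2)×L_0(4.5) + (-6)×L_1(4.5)
P(4.5) = -5.000000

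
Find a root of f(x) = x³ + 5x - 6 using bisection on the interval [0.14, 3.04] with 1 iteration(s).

f(x) = x³ + 5x - 6
Initial interval: [0.14, 3.04]

Iteration 1:
  c_1 = (0.140000 + 3.040000)/2 = 1.590000
  f(c_1) = f(1.590000) = 5.969679
  f(a) × f(c) < 0, new interval: [0.140000, 1.590000]

After 1 iteration(s), the approximation is c_1 = 1.590000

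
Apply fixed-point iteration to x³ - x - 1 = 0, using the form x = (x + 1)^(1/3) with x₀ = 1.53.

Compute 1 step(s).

Equation: x³ - x - 1 = 0
Fixed-point form: x = (x + 1)^(1/3)
x₀ = 1.53

x_1 = g(1.530000) = 1.362616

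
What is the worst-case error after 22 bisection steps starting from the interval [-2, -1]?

Bisection error bound: |error| ≤ (b-a)/2^n
|error| ≤ (-1 - (-2))/2^22 = 1/2^22
|error| ≤ 0.0000002384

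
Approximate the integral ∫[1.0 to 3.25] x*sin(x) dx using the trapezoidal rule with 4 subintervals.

f(x) = x*sin(x)
a = 1.0, b = 3.25, n = 4
h = (b - a)/n = 0.562500

Trapezoidal rule: (h/2)[f(x₀) + 2f(x₁) + 2f(x₂) + ... + f(xₙ)]

x_0 = 1.0000, f(x_0) = 0.841471, coefficient = 1
x_1 = 1.5625, f(x_1) = 1.562446, coefficient = 2
x_2 = 2.1250, f(x_2) = 1.806930, coefficient = 2
x_3 = 2.6875, f(x_3) = 1.178864, coefficient = 2
x_4 = 3.2500, f(x_4) = -0.351634, coefficient = 1

I ≈ (0.562500/2) × 9.586317 = 2.696152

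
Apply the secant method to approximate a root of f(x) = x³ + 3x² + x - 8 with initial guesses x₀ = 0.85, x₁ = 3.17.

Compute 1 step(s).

f(x) = x³ + 3x² + x - 8
x₀ = 0.85, x₁ = 3.17

Secant formula: x_{n+1} = x_n - f(x_n)(x_n - x_{n-1})/(f(x_n) - f(x_{n-1}))

Iteration 1:
  f(0.850000) = -4.368375
  f(3.170000) = 57.171713
  x_2 = 3.170000 - 57.171713×(3.170000 - 0.850000)/(57.171713 - (-4.368375))
       = 1.014683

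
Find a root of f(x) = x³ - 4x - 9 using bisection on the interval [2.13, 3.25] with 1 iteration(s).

f(x) = x³ - 4x - 9
Initial interval: [2.13, 3.25]

Iteration 1:
  c_1 = (2.130000 + 3.250000)/2 = 2.690000
  f(c_1) = f(2.690000) = -0.294891
  f(a) × f(c) ≥ 0, new interval: [2.690000, 3.250000]

After 1 iteration(s), the approximation is c_1 = 2.690000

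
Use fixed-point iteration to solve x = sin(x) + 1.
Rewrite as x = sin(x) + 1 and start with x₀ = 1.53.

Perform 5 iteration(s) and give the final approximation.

Equation: x = sin(x) + 1
Fixed-point form: x = sin(x) + 1
x₀ = 1.53

x_1 = g(1.530000) = 1.999168
x_2 = g(1.999168) = 1.909643
x_3 = g(1.909643) = 1.943139
x_4 = g(1.943139) = 1.931478
x_5 = g(1.931478) = 1.935657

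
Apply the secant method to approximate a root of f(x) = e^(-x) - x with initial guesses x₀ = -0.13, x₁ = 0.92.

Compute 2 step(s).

f(x) = e^(-x) - x
x₀ = -0.13, x₁ = 0.92

Secant formula: x_{n+1} = x_n - f(x_n)(x_n - x_{n-1})/(f(x_n) - f(x_{n-1}))

Iteration 1:
  f(-0.130000) = 1.268828
  f(0.920000) = -0.521481
  x_2 = 0.920000 - (-0.521481)×(0.920000 - (-0.130000))/(-0.521481 - 1.268828)
       = 0.614156
Iteration 2:
  f(0.920000) = -0.521481
  f(0.614156) = -0.073059
  x_3 = 0.614156 - (-0.073059)×(0.614156 - 0.920000)/(-0.073059 - (-0.521481))
       = 0.564327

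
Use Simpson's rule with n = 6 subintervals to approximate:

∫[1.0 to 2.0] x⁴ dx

f(x) = x⁴
a = 1.0, b = 2.0, n = 6
h = (b - a)/n = 0.166667

Simpson's rule: (h/3)[f(x₀) + 4f(x₁) + 2f(x₂) + ... + f(xₙ)]

x_0 = 1.0000, f(x_0) = 1.000000, coefficient = 1
x_1 = 1.1667, f(x_1) = 1.852623, coefficient = 4
x_2 = 1.3333, f(x_2) = 3.160494, coefficient = 2
x_3 = 1.5000, f(x_3) = 5.062500, coefficient = 4
x_4 = 1.6667, f(x_4) = 7.716049, coefficient = 2
x_5 = 1.8333, f(x_5) = 11.297068, coefficient = 4
x_6 = 2.0000, f(x_6) = 16.000000, coefficient = 1

I ≈ (0.166667/3) × 111.601852 = 6.200103
Exact value: 6.200000
Error: 0.000103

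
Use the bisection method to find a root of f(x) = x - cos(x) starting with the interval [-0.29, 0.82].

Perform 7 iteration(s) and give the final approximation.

f(x) = x - cos(x)
Initial interval: [-0.29, 0.82]

Iteration 1:
  c_1 = (-0.290000 + 0.820000)/2 = 0.265000
  f(c_1) = f(0.265000) = -0.700093
  f(a) × f(c) ≥ 0, new interval: [0.265000, 0.820000]
Iteration 2:
  c_2 = (0.265000 + 0.820000)/2 = 0.542500
  f(c_2) = f(0.542500) = -0.313921
  f(a) × f(c) ≥ 0, new interval: [0.542500, 0.820000]
Iteration 3:
  c_3 = (0.542500 + 0.820000)/2 = 0.681250
  f(c_3) = f(0.681250) = -0.095536
  f(a) × f(c) ≥ 0, new interval: [0.681250, 0.820000]
Iteration 4:
  c_4 = (0.681250 + 0.820000)/2 = 0.750625
  f(c_4) = f(0.750625) = 0.019362
  f(a) × f(c) < 0, new interval: [0.681250, 0.750625]
Iteration 5:
  c_5 = (0.681250 + 0.750625)/2 = 0.715937
  f(c_5) = f(0.715937) = -0.038541
  f(a) × f(c) ≥ 0, new interval: [0.715937, 0.750625]
Iteration 6:
  c_6 = (0.715937 + 0.750625)/2 = 0.733281
  f(c_6) = f(0.733281) = -0.009701
  f(a) × f(c) ≥ 0, new interval: [0.733281, 0.750625]
Iteration 7:
  c_7 = (0.733281 + 0.750625)/2 = 0.741953
  f(c_7) = f(0.741953) = 0.004803
  f(a) × f(c) < 0, new interval: [0.733281, 0.741953]

After 7 iteration(s), the approximation is c_7 = 0.741953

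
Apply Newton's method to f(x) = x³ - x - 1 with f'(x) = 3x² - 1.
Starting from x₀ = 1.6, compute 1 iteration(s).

f(x) = x³ - x - 1
f'(x) = 3x² - 1
x₀ = 1.6

Newton-Raphson formula: x_{n+1} = x_n - f(x_n)/f'(x_n)

Iteration 1:
  f(1.600000) = 1.496000
  f'(1.600000) = 6.680000
  x_1 = 1.600000 - 1.496000/6.680000 = 1.376048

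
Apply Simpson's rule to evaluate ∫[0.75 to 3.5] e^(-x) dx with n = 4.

f(x) = e^(-x)
a = 0.75, b = 3.5, n = 4
h = (b - a)/n = 0.687500

Simpson's rule: (h/3)[f(x₀) + 4f(x₁) + 2f(x₂) + ... + f(xₙ)]

x_0 = 0.7500, f(x_0) = 0.472367, coefficient = 1
x_1 = 1.4375, f(x_1) = 0.237521, coefficient = 4
x_2 = 2.1250, f(x_2) = 0.119433, coefficient = 2
x_3 = 2.8125, f(x_3) = 0.060055, coefficient = 4
x_4 = 3.5000, f(x_4) = 0.030197, coefficient = 1

I ≈ (0.687500/3) × 1.931732 = 0.442689
Exact value: 0.442169
Error: 0.000519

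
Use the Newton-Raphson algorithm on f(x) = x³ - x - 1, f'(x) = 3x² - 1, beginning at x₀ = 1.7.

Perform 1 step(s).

f(x) = x³ - x - 1
f'(x) = 3x² - 1
x₀ = 1.7

Newton-Raphson formula: x_{n+1} = x_n - f(x_n)/f'(x_n)

Iteration 1:
  f(1.700000) = 2.213000
  f'(1.700000) = 7.670000
  x_1 = 1.700000 - 2.213000/7.670000 = 1.411473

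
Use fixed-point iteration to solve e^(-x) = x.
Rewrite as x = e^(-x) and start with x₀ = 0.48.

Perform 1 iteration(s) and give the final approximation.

Equation: e^(-x) = x
Fixed-point form: x = e^(-x)
x₀ = 0.48

x_1 = g(0.480000) = 0.618783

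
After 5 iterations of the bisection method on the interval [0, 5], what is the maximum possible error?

Bisection error bound: |error| ≤ (b-a)/2^n
|error| ≤ (5 - 0)/2^5 = 5/2^5
|error| ≤ 0.1562500000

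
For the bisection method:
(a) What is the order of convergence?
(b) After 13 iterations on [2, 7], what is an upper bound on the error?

(a) Bisection has linear (order 1) convergence; the error is halved each step.

(b) Error bound = (b-a)/2^n = (7 - 2)/2^{13}
    = 5/2^{13}

(a) 1 (linear); (b) error ≤ 6.10e-04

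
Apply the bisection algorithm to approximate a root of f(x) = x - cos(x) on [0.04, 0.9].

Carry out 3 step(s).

f(x) = x - cos(x)
Initial interval: [0.04, 0.9]

Iteration 1:
  c_1 = (0.040000 + 0.900000)/2 = 0.470000
  f(c_1) = f(0.470000) = -0.421568
  f(a) × f(c) ≥ 0, new interval: [0.470000, 0.900000]
Iteration 2:
  c_2 = (0.470000 + 0.900000)/2 = 0.685000
  f(c_2) = f(0.685000) = -0.089419
  f(a) × f(c) ≥ 0, new interval: [0.685000, 0.900000]
Iteration 3:
  c_3 = (0.685000 + 0.900000)/2 = 0.792500
  f(c_3) = f(0.792500) = 0.090433
  f(a) × f(c) < 0, new interval: [0.685000, 0.792500]

After 3 iteration(s), the approximation is c_3 = 0.792500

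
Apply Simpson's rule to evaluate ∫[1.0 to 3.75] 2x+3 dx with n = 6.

f(x) = 2x+3
a = 1.0, b = 3.75, n = 6
h = (b - a)/n = 0.458333

Simpson's rule: (h/3)[f(x₀) + 4f(x₁) + 2f(x₂) + ... + f(xₙ)]

x_0 = 1.0000, f(x_0) = 5.000000, coefficient = 1
x_1 = 1.4583, f(x_1) = 5.916667, coefficient = 4
x_2 = 1.9167, f(x_2) = 6.833333, coefficient = 2
x_3 = 2.3750, f(x_3) = 7.750000, coefficient = 4
x_4 = 2.8333, f(x_4) = 8.666667, coefficient = 2
x_5 = 3.2917, f(x_5) = 9.583333, coefficient = 4
x_6 = 3.7500, f(x_6) = 10.500000, coefficient = 1

I ≈ (0.458333/3) × 139.500000 = 21.312500
Exact value: 21.312500
Error: 0.000000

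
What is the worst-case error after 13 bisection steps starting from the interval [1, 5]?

Bisection error bound: |error| ≤ (b-a)/2^n
|error| ≤ (5 - 1)/2^13 = 4/2^13
|error| ≤ 0.0004882812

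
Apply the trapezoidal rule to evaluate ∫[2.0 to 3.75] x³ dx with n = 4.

f(x) = x³
a = 2.0, b = 3.75, n = 4
h = (b - a)/n = 0.437500

Trapezoidal rule: (h/2)[f(x₀) + 2f(x₁) + 2f(x₂) + ... + f(xₙ)]

x_0 = 2.0000, f(x_0) = 8.000000, coefficient = 1
x_1 = 2.4375, f(x_1) = 14.482178, coefficient = 2
x_2 = 2.8750, f(x_2) = 23.763672, coefficient = 2
x_3 = 3.3125, f(x_3) = 36.346924, coefficient = 2
x_4 = 3.7500, f(x_4) = 52.734375, coefficient = 1

I ≈ (0.437500/2) × 209.919922 = 45.919983
Exact value: 45.438477
Error: 0.481506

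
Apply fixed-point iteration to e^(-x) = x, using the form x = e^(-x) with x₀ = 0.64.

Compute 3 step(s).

Equation: e^(-x) = x
Fixed-point form: x = e^(-x)
x₀ = 0.64

x_1 = g(0.640000) = 0.527292
x_2 = g(0.527292) = 0.590201
x_3 = g(0.590201) = 0.554216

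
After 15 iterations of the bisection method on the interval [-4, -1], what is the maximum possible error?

Bisection error bound: |error| ≤ (b-a)/2^n
|error| ≤ (-1 - (-4))/2^15 = 3/2^15
|error| ≤ 0.0000915527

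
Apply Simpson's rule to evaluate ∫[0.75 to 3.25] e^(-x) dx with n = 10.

f(x) = e^(-x)
a = 0.75, b = 3.25, n = 10
h = (b - a)/n = 0.250000

Simpson's rule: (h/3)[f(x₀) + 4f(x₁) + 2f(x₂) + ... + f(xₙ)]

x_0 = 0.7500, f(x_0) = 0.472367, coefficient = 1
x_1 = 1.0000, f(x_1) = 0.367879, coefficient = 4
x_2 = 1.2500, f(x_2) = 0.286505, coefficient = 2
x_3 = 1.5000, f(x_3) = 0.223130, coefficient = 4
x_4 = 1.7500, f(x_4) = 0.173774, coefficient = 2
x_5 = 2.0000, f(x_5) = 0.135335, coefficient = 4
x_6 = 2.2500, f(x_6) = 0.105399, coefficient = 2
x_7 = 2.5000, f(x_7) = 0.082085, coefficient = 4
x_8 = 2.7500, f(x_8) = 0.063928, coefficient = 2
x_9 = 3.0000, f(x_9) = 0.049787, coefficient = 4
x_10 = 3.2500, f(x_10) = 0.038774, coefficient = 1

I ≈ (0.250000/3) × 5.203220 = 0.433602
Exact value: 0.433592
Error: 0.000009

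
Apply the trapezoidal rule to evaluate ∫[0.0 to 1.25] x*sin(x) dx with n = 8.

f(x) = x*sin(x)
a = 0.0, b = 1.25, n = 8
h = (b - a)/n = 0.156250

Trapezoidal rule: (h/2)[f(x₀) + 2f(x₁) + 2f(x₂) + ... + f(xₙ)]

x_0 = 0.0000, f(x_0) = 0.000000, coefficient = 1
x_1 = 0.1562, f(x_1) = 0.024315, coefficient = 2
x_2 = 0.3125, f(x_2) = 0.096075, coefficient = 2
x_3 = 0.4688, f(x_3) = 0.211768, coefficient = 2
x_4 = 0.6250, f(x_4) = 0.365686, coefficient = 2
x_5 = 0.7812, f(x_5) = 0.550131, coefficient = 2
x_6 = 0.9375, f(x_6) = 0.755701, coefficient = 2
x_7 = 1.0938, f(x_7) = 0.971638, coefficient = 2
x_8 = 1.2500, f(x_8) = 1.186231, coefficient = 1

I ≈ (0.156250/2) × 7.136857 = 0.557567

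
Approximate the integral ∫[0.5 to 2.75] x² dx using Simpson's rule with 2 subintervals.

f(x) = x²
a = 0.5, b = 2.75, n = 2
h = (b - a)/n = 1.125000

Simpson's rule: (h/3)[f(x₀) + 4f(x₁) + 2f(x₂) + ... + f(xₙ)]

x_0 = 0.5000, f(x_0) = 0.250000, coefficient = 1
x_1 = 1.6250, f(x_1) = 2.640625, coefficient = 4
x_2 = 2.7500, f(x_2) = 7.562500, coefficient = 1

I ≈ (1.125000/3) × 18.375000 = 6.890625
Exact value: 6.890625
Error: 0.000000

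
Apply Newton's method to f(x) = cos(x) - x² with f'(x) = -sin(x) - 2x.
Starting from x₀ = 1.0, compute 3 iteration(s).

f(x) = cos(x) - x²
f'(x) = -sin(x) - 2x
x₀ = 1.0

Newton-Raphson formula: x_{n+1} = x_n - f(x_n)/f'(x_n)

Iteration 1:
  f(1.000000) = -0.459698
  f'(1.000000) = -2.841471
  x_1 = 1.000000 - (-0.459698)/(-2.841471) = 0.838218
Iteration 2:
  f(0.838218) = -0.033822
  f'(0.838218) = -2.419890
  x_2 = 0.838218 - (-0.033822)/(-2.419890) = 0.824242
Iteration 3:
  f(0.824242) = -0.000261
  f'(0.824242) = -2.382517
  x_3 = 0.824242 - (-0.000261)/(-2.382517) = 0.824132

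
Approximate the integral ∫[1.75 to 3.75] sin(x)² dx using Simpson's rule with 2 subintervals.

f(x) = sin(x)²
a = 1.75, b = 3.75, n = 2
h = (b - a)/n = 1.000000

Simpson's rule: (h/3)[f(x₀) + 4f(x₁) + 2f(x₂) + ... + f(xₙ)]

x_0 = 1.7500, f(x_0) = 0.968228, coefficient = 1
x_1 = 2.7500, f(x_1) = 0.145665, coefficient = 4
x_2 = 3.7500, f(x_2) = 0.326682, coefficient = 1

I ≈ (1.000000/3) × 1.877571 = 0.625857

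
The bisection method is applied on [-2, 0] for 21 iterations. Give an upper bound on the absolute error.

Bisection error bound: |error| ≤ (b-a)/2^n
|error| ≤ (0 - (-2))/2^21 = 2/2^21
|error| ≤ 0.0000009537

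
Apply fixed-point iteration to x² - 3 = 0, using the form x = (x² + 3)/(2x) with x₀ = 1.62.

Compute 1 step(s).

Equation: x² - 3 = 0
Fixed-point form: x = (x² + 3)/(2x)
x₀ = 1.62

x_1 = g(1.620000) = 1.735926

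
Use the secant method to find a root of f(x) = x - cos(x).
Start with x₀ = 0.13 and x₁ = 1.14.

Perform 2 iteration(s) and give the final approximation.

f(x) = x - cos(x)
x₀ = 0.13, x₁ = 1.14

Secant formula: x_{n+1} = x_n - f(x_n)(x_n - x_{n-1})/(f(x_n) - f(x_{n-1}))

Iteration 1:
  f(0.130000) = -0.861562
  f(1.140000) = 0.722405
  x_2 = 1.140000 - 0.722405×(1.140000 - 0.130000)/(0.722405 - (-0.861562))
       = 0.679366
Iteration 2:
  f(1.140000) = 0.722405
  f(0.679366) = -0.098606
  x_3 = 0.679366 - (-0.098606)×(0.679366 - 1.140000)/(-0.098606 - 0.722405)
       = 0.734689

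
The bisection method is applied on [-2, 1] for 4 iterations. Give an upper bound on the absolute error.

Bisection error bound: |error| ≤ (b-a)/2^n
|error| ≤ (1 - (-2))/2^4 = 3/2^4
|error| ≤ 0.1875000000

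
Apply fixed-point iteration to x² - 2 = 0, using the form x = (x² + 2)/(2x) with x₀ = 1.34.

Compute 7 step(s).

Equation: x² - 2 = 0
Fixed-point form: x = (x² + 2)/(2x)
x₀ = 1.34

x_1 = g(1.340000) = 1.416269
x_2 = g(1.416269) = 1.414215
x_3 = g(1.414215) = 1.414214
x_4 = g(1.414214) = 1.414214
x_5 = g(1.414214) = 1.414214
x_6 = g(1.414214) = 1.414214
x_7 = g(1.414214) = 1.414214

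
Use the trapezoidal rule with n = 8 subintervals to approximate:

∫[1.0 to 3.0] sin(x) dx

f(x) = sin(x)
a = 1.0, b = 3.0, n = 8
h = (b - a)/n = 0.250000

Trapezoidal rule: (h/2)[f(x₀) + 2f(x₁) + 2f(x₂) + ... + f(xₙ)]

x_0 = 1.0000, f(x_0) = 0.841471, coefficient = 1
x_1 = 1.2500, f(x_1) = 0.948985, coefficient = 2
x_2 = 1.5000, f(x_2) = 0.997495, coefficient = 2
x_3 = 1.7500, f(x_3) = 0.983986, coefficient = 2
x_4 = 2.0000, f(x_4) = 0.909297, coefficient = 2
x_5 = 2.2500, f(x_5) = 0.778073, coefficient = 2
x_6 = 2.5000, f(x_6) = 0.598472, coefficient = 2
x_7 = 2.7500, f(x_7) = 0.381661, coefficient = 2
x_8 = 3.0000, f(x_8) = 0.141120, coefficient = 1

I ≈ (0.250000/2) × 12.178530 = 1.522316
Exact value: 1.530295
Error: 0.007979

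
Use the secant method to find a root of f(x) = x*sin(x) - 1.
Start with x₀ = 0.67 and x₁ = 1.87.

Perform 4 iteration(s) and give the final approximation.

f(x) = x*sin(x) - 1
x₀ = 0.67, x₁ = 1.87

Secant formula: x_{n+1} = x_n - f(x_n)(x_n - x_{n-1})/(f(x_n) - f(x_{n-1}))

Iteration 1:
  f(0.670000) = -0.583939
  f(1.870000) = 0.786919
  x_2 = 1.870000 - 0.786919×(1.870000 - 0.670000)/(0.786919 - (-0.583939))
       = 1.181160
Iteration 2:
  f(1.870000) = 0.786919
  f(1.181160) = 0.092628
  x_3 = 1.181160 - 0.092628×(1.181160 - 1.870000)/(0.092628 - 0.786919)
       = 1.089258
Iteration 3:
  f(1.181160) = 0.092628
  f(1.089258) = -0.034608
  x_4 = 1.089258 - (-0.034608)×(1.089258 - 1.181160)/(-0.034608 - 0.092628)
       = 1.114255
Iteration 4:
  f(1.089258) = -0.034608
  f(1.114255) = 0.000136
  x_5 = 1.114255 - 0.000136×(1.114255 - 1.089258)/(0.000136 - (-0.034608))
       = 1.114157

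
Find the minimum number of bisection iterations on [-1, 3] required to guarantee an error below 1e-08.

We need (b-a)/2^n ≤ 1e-08
(3 - (-1))/2^n ≤ 1e-08
4/2^n ≤ 1e-08
2^n ≥ 400000000
n ≥ log₂(400000000) = 28.58
n ≥ 29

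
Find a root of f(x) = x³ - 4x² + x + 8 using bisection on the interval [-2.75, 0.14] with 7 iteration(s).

f(x) = x³ - 4x² + x + 8
Initial interval: [-2.75, 0.14]

Iteration 1:
  c_1 = (-2.750000 + 0.140000)/2 = -1.305000
  f(c_1) = f(-1.305000) = -2.339548
  f(a) × f(c) ≥ 0, new interval: [-1.305000, 0.140000]
Iteration 2:
  c_2 = (-1.305000 + 0.140000)/2 = -0.582500
  f(c_2) = f(-0.582500) = 5.862629
  f(a) × f(c) < 0, new interval: [-1.305000, -0.582500]
Iteration 3:
  c_3 = (-1.305000 + (-0.582500))/2 = -0.943750
  f(c_3) = f(-0.943750) = 2.653030
  f(a) × f(c) < 0, new interval: [-1.305000, -0.943750]
Iteration 4:
  c_4 = (-1.305000 + (-0.943750))/2 = -1.124375
  f(c_4) = f(-1.124375) = 0.397292
  f(a) × f(c) < 0, new interval: [-1.305000, -1.124375]
Iteration 5:
  c_5 = (-1.305000 + (-1.124375))/2 = -1.214687
  f(c_5) = f(-1.214687) = -0.908780
  f(a) × f(c) ≥ 0, new interval: [-1.214687, -1.124375]
Iteration 6:
  c_6 = (-1.214687 + (-1.124375))/2 = -1.169531
  f(c_6) = f(-1.169531) = -0.240433
  f(a) × f(c) ≥ 0, new interval: [-1.169531, -1.124375]
Iteration 7:
  c_7 = (-1.169531 + (-1.124375))/2 = -1.146953
  f(c_7) = f(-1.146953) = 0.082222
  f(a) × f(c) < 0, new interval: [-1.169531, -1.146953]

After 7 iteration(s), the approximation is c_7 = -1.146953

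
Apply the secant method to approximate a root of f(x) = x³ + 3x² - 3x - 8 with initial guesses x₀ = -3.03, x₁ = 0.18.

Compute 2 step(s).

f(x) = x³ + 3x² - 3x - 8
x₀ = -3.03, x₁ = 0.18

Secant formula: x_{n+1} = x_n - f(x_n)(x_n - x_{n-1})/(f(x_n) - f(x_{n-1}))

Iteration 1:
  f(-3.030000) = 0.814573
  f(0.180000) = -8.436968
  x_2 = 0.180000 - (-8.436968)×(0.180000 - (-3.030000))/(-8.436968 - 0.814573)
       = -2.747368
Iteration 2:
  f(0.180000) = -8.436968
  f(-2.747368) = 2.148977
  x_3 = -2.747368 - 2.148977×(-2.747368 - 0.180000)/(2.148977 - (-8.436968))
       = -2.153104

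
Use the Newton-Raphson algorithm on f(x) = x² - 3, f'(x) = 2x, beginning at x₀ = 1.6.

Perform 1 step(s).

f(x) = x² - 3
f'(x) = 2x
x₀ = 1.6

Newton-Raphson formula: x_{n+1} = x_n - f(x_n)/f'(x_n)

Iteration 1:
  f(1.600000) = -0.440000
  f'(1.600000) = 3.200000
  x_1 = 1.600000 - (-0.440000)/3.200000 = 1.737500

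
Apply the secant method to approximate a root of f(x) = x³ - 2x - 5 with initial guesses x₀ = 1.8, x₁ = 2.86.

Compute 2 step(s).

f(x) = x³ - 2x - 5
x₀ = 1.8, x₁ = 2.86

Secant formula: x_{n+1} = x_n - f(x_n)(x_n - x_{n-1})/(f(x_n) - f(x_{n-1}))

Iteration 1:
  f(1.800000) = -2.768000
  f(2.860000) = 12.673656
  x_2 = 2.860000 - 12.673656×(2.860000 - 1.800000)/(12.673656 - (-2.768000))
       = 1.990011
Iteration 2:
  f(2.860000) = 12.673656
  f(1.990011) = -1.099295
  x_3 = 1.990011 - (-1.099295)×(1.990011 - 2.860000)/(-1.099295 - 12.673656)
       = 2.059449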